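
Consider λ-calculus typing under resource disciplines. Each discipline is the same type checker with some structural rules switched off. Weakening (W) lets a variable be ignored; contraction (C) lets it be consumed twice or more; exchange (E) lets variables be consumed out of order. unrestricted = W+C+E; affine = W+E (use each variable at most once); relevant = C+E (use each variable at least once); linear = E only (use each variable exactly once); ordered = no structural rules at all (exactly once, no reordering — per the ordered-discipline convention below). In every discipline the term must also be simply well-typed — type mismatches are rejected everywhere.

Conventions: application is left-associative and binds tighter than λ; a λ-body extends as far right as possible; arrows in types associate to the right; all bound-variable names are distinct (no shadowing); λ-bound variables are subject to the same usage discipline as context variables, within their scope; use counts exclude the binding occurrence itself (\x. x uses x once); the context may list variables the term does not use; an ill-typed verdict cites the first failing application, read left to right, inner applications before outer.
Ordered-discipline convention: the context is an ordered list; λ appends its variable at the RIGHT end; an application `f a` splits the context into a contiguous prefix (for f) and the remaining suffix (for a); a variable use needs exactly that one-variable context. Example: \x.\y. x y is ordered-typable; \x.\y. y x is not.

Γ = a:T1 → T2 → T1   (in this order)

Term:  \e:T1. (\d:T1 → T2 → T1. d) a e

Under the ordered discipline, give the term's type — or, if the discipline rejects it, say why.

term : T1 → T2 → T1
counts: a ×1; e (λ-bound) ×1; d (λ-bound) ×1
use order (left to right): d, a, e
typing: well-typed — term : T1 → T2 → T1
summary: ordered ✓ · linear ✓ · affine ✓ · relevant ✓ · unrestricted ✓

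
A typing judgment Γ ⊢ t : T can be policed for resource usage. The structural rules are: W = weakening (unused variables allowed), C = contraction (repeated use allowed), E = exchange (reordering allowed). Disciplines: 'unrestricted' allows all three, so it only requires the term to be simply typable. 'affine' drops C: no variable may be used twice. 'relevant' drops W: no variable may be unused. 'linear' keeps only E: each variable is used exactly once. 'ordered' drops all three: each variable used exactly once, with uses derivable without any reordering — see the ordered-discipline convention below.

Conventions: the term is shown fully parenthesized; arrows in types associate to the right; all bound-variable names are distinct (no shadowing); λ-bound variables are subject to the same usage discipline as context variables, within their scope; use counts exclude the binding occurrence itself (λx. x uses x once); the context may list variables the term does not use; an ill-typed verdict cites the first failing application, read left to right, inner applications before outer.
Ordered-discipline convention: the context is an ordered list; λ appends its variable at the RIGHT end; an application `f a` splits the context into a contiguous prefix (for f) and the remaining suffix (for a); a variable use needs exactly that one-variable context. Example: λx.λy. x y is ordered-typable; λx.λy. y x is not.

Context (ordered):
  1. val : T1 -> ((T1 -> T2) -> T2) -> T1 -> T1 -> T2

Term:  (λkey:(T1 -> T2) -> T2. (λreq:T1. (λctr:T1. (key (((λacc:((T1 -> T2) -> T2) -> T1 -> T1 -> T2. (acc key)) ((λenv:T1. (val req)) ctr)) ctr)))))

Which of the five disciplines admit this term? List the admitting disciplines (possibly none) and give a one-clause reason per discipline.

admitted by: unrestricted
usage: val: 1, key (bound): 2, req (bound): 1, ctr (bound): 2, acc (bound): 1, env (bound): 0
use order (left to right): key, acc, key, val, req, ctr, ctr
typing: well-typed at ((T1 -> T2) -> T2) -> T1 -> T1 -> T2
ordered: ✗, repeated use of key ×2, ctr ×2; needs weakening: env unused
linear: ✗, repeated use of key ×2, ctr ×2; needs weakening: env unused
affine: ✗, repeated use of key ×2, ctr ×2
relevant: ✗, needs weakening: env unused
unrestricted: ✓, type-checks (((T1 -> T2) -> T2) -> T1 -> T1 -> T2) and nothing is barred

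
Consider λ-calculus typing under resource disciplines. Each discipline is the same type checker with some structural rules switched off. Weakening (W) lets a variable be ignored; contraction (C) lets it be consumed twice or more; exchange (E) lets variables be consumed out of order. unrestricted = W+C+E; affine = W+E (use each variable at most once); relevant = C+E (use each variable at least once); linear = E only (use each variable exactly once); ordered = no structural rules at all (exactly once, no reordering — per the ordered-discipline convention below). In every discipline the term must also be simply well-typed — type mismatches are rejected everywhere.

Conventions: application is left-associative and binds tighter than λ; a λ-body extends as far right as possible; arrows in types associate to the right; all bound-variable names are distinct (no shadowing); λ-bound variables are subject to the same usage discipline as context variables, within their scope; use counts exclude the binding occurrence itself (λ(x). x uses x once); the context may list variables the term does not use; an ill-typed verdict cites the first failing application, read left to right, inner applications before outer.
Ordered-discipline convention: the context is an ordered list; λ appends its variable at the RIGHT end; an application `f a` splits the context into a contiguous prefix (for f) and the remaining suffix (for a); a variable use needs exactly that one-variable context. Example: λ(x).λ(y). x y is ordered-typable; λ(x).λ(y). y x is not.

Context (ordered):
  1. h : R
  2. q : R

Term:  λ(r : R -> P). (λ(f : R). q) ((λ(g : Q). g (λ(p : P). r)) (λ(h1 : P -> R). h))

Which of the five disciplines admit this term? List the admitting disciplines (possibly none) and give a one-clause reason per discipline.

admitting disciplines: none
variable uses: h=1; q=1; r [bound]=1; f [bound]=0; g [bound]=1; p [bound]=0; h1 [bound]=0
use order (left to right): q, g, r, h
typing: ill-typed: can't apply a value of type Q
ordered: ✗ — not simply typable
linear: ✗ — fails simple typing
affine: ✗ — a type mismatch blocks all five
relevant: ✗ — the type mismatch rejects it
unrestricted: ✗ — not simply typable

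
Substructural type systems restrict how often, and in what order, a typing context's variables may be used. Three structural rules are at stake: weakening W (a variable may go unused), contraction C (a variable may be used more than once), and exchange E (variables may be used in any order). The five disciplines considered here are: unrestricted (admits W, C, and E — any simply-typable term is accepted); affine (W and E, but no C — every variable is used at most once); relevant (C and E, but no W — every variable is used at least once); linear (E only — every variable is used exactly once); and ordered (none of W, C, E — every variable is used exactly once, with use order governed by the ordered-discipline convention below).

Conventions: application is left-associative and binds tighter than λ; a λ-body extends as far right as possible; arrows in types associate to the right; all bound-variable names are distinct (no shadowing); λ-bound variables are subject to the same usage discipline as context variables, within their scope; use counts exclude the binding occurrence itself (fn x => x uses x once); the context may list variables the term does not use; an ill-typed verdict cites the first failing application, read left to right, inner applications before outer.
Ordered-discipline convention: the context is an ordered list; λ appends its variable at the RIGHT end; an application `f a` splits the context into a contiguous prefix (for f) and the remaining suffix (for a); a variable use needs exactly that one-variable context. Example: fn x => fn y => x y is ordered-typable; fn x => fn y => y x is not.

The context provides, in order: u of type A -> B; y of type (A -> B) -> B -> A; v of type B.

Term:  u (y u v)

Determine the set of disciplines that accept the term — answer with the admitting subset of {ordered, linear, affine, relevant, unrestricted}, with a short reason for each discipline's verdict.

admitted by: relevant, unrestricted
use counts: u: 2, y: 1, v: 1
left-to-right use order: u, y, u, v
typing: the term checks, with type B
ordered: ✗ — uses contraction: u ×2
linear: ✗ — uses contraction: u ×2
affine: ✗ — uses contraction: u ×2
relevant: ✓ — every one of u, y, v appears
unrestricted: ✓ — well-typed at B; no restrictions here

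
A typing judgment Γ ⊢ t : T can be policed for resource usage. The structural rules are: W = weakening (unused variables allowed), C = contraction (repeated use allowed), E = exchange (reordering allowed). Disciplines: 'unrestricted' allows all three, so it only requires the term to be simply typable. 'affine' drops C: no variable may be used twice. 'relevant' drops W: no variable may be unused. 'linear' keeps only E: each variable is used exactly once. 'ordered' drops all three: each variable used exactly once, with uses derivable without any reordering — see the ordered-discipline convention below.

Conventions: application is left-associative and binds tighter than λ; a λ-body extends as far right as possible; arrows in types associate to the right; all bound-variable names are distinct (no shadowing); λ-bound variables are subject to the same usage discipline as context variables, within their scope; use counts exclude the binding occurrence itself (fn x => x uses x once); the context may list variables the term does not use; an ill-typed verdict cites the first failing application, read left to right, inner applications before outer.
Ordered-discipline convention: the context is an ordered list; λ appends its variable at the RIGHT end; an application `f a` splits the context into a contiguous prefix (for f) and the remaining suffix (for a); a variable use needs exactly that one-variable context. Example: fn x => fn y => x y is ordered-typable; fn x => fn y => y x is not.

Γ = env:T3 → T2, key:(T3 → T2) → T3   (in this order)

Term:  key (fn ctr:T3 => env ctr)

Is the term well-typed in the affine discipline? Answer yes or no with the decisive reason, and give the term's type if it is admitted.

yes — no duplicate uses among env, key, ctr; term : T3
use counts: env: 1; key: 1; ctr (λ-bound): 1
left-to-right use order: key, env, ctr
typing: well-typed — term : T3
per-discipline verdicts: ordered ✗ | linear ✓ | affine ✓ | relevant ✓ | unrestricted ✓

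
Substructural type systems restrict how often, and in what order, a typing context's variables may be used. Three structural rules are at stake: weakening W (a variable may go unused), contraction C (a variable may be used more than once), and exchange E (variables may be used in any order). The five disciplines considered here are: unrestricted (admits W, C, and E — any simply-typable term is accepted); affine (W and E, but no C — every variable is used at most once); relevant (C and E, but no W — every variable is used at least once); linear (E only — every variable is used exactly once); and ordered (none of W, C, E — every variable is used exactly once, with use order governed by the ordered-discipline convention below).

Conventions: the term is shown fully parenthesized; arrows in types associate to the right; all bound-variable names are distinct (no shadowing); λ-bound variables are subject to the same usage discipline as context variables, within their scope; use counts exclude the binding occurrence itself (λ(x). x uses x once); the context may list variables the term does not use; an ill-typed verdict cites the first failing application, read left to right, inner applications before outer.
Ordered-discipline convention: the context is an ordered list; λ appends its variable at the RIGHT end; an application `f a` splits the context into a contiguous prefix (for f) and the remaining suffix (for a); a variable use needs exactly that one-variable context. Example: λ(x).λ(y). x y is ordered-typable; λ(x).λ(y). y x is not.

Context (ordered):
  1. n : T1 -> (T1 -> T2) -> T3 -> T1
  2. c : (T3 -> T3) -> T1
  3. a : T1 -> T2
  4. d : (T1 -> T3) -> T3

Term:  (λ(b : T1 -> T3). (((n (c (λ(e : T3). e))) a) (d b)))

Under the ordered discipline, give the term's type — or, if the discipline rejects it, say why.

term : (T1 -> T3) -> T1
use counts: n: 1, c: 1, a: 1, d: 1, b (bound): 1, e (bound): 1
left-to-right use order: n, c, e, a, d, b
typing: well-typed at (T1 -> T3) -> T1
across the five disciplines: ordered ✓ | linear ✓ | affine ✓ | relevant ✓ | unrestricted ✓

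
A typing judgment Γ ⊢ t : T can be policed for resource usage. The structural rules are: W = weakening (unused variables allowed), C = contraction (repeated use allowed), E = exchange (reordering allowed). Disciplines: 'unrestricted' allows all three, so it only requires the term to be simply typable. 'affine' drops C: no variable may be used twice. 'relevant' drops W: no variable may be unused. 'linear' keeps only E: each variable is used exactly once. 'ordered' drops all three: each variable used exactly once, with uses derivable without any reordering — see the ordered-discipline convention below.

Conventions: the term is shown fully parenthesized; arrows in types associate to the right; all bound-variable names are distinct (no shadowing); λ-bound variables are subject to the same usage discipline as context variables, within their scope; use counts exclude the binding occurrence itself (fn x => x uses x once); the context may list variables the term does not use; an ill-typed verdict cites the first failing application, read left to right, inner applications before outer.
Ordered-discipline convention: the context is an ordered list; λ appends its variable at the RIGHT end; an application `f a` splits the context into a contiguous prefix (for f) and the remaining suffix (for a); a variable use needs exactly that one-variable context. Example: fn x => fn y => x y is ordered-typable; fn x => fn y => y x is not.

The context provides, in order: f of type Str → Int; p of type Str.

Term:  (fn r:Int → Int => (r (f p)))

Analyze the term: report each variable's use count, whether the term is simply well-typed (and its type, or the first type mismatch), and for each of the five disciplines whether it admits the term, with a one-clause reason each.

variable uses: f=1; p=1; r (λ-bound)=1
use order (left to right): r, f, p
typing: the term checks, with type (Int → Int) → Int
ordered: ✗ — needs exchange: uses follow r, f, p
linear: ✓ — single use per variable (f, p, r)
affine: ✓ — no duplicate uses among f, p, r
relevant: ✓ — every one of f, p, r appears
unrestricted: ✓ — well-typed at (Int → Int) → Int; no restrictions here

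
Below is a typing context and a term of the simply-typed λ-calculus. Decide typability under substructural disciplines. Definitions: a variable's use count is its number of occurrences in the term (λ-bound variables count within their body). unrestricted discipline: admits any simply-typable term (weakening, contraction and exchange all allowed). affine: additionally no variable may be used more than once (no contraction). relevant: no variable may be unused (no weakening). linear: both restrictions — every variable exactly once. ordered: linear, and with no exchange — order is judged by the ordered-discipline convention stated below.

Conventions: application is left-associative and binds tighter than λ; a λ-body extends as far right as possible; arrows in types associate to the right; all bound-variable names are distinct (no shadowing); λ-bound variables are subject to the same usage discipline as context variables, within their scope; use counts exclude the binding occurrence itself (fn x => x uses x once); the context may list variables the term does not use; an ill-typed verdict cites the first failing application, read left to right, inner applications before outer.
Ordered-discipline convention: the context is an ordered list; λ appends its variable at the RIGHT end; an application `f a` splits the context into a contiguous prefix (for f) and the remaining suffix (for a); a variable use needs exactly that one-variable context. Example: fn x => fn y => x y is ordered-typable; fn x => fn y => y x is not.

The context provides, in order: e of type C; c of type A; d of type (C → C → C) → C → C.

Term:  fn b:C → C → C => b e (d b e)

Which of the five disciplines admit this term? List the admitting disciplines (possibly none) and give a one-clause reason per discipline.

admitting disciplines: unrestricted
variable uses: e=2; c=0; d=1; b (λ-bound)=2
order of uses: b, e, d, b, e
typing: well-typed — term : (C → C → C) → C
ordered: ✗, repeated use of e ×2, b ×2; unused: c — weakening required
linear: ✗, repeated use of e ×2, b ×2; unused: c — weakening required
affine: ✗, repeated use of e ×2, b ×2
relevant: ✗, unused: c — weakening required
unrestricted: ✓, typability at (C → C → C) → C is all that's needed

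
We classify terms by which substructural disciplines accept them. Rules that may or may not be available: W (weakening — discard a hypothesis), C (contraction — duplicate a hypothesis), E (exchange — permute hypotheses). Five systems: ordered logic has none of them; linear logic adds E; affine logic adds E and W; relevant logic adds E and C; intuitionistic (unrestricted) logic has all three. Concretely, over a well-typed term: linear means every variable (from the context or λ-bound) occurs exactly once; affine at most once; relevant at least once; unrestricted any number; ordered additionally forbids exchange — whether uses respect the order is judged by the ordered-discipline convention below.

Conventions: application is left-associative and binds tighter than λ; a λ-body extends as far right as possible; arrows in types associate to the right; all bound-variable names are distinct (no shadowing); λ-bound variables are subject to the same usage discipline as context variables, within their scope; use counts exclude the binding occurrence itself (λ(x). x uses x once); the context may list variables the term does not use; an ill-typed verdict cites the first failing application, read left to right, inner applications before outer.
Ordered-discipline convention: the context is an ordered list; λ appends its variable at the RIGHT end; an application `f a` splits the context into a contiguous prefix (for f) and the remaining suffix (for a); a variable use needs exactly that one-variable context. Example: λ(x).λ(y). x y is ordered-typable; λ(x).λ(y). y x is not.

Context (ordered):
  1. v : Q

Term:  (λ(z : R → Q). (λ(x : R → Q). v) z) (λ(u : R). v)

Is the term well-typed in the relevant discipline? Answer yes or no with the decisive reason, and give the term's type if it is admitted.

no — unused: x, u — weakening required
variable uses: v: 2×; z (λ-bound): 1×; x (λ-bound): 0×; u (λ-bound): 0×
uses in reading order: v, z, v
typing: ✓ — Q
all disciplines: ordered ✗ | linear ✗ | affine ✗ | relevant ✗ | unrestricted ✓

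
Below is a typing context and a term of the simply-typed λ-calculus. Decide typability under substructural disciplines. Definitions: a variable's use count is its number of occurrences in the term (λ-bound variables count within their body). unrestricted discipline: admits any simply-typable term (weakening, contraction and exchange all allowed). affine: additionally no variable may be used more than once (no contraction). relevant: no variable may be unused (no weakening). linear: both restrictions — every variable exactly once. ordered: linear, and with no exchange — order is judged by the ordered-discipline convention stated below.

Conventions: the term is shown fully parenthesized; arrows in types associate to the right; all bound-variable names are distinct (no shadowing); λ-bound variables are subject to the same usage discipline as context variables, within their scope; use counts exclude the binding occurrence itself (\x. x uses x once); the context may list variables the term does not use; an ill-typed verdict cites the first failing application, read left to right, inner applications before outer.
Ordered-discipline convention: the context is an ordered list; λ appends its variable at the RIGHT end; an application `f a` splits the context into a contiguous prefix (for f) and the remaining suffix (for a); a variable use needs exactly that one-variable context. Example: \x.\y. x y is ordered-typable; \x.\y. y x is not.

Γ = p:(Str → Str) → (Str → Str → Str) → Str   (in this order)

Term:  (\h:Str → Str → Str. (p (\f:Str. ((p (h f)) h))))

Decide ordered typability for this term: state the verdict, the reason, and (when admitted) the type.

no — uses contraction: p ×2, h ×2
use counts: p: 2, h [bound]: 2, f [bound]: 1
left-to-right use order: p, p, h, f, h
typing: well-typed — term : (Str → Str → Str) → (Str → Str → Str) → Str
across the five disciplines: ordered ✗ | linear ✗ | affine ✗ | relevant ✓ | unrestricted ✓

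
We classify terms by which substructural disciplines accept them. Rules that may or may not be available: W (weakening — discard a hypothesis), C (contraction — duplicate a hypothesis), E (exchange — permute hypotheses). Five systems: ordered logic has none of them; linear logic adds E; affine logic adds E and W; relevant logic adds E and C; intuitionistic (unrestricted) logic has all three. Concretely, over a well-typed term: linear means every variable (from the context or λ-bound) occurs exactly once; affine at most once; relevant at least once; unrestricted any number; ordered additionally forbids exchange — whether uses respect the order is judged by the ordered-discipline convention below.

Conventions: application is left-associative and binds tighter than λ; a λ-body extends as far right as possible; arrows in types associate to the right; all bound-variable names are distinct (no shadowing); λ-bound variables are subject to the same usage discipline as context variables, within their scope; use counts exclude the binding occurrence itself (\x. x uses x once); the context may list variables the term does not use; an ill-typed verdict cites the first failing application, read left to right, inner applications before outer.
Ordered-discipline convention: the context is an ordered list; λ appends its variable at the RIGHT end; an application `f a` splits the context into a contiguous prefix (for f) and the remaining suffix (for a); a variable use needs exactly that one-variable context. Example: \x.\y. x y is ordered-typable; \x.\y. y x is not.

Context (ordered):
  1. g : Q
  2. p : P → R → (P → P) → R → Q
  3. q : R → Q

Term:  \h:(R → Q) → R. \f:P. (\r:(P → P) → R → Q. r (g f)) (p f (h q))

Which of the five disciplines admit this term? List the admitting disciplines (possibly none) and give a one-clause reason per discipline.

admitted by: none
use counts: g: 1, p: 1, q: 1, h (bound): 1, f (bound): 2, r (bound): 1
left-to-right use order: r, g, f, p, f, h, q
typing: ill-typed: non-function type Q applied to an argument
ordered ✗ (a type mismatch blocks all five)
linear ✗ (the type mismatch rejects it)
affine ✗ (not simply typable)
relevant ✗ (fails simple typing)
unrestricted ✗ (a type mismatch blocks all five)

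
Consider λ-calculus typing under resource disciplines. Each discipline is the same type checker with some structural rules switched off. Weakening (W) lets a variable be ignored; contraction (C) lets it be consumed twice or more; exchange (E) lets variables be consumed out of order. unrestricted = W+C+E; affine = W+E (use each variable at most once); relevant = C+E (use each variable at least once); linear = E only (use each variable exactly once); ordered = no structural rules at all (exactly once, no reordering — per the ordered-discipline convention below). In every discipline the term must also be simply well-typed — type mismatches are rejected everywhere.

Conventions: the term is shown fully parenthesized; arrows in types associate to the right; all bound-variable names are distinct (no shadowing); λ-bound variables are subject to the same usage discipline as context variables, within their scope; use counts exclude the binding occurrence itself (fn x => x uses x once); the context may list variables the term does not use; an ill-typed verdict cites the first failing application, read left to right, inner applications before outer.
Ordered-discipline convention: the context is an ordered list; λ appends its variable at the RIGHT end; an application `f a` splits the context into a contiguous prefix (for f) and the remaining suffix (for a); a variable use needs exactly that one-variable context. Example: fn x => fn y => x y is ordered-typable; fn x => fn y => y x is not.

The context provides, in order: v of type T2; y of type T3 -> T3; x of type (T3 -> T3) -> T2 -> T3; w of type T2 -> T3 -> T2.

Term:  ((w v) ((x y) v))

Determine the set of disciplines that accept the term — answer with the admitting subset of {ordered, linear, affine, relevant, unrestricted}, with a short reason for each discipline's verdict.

accepted by: relevant, unrestricted
counts: v ×2; y ×1; x ×1; w ×1
uses in reading order: w, v, x, y, v
typing: ✓ — T2
ordered ✗ (needs contraction — v ×2)
linear ✗ (needs contraction — v ×2)
affine ✗ (needs contraction — v ×2)
relevant ✓ (none of v, y, x, w goes unused)
unrestricted ✓ (well-typed at T2; no restrictions here)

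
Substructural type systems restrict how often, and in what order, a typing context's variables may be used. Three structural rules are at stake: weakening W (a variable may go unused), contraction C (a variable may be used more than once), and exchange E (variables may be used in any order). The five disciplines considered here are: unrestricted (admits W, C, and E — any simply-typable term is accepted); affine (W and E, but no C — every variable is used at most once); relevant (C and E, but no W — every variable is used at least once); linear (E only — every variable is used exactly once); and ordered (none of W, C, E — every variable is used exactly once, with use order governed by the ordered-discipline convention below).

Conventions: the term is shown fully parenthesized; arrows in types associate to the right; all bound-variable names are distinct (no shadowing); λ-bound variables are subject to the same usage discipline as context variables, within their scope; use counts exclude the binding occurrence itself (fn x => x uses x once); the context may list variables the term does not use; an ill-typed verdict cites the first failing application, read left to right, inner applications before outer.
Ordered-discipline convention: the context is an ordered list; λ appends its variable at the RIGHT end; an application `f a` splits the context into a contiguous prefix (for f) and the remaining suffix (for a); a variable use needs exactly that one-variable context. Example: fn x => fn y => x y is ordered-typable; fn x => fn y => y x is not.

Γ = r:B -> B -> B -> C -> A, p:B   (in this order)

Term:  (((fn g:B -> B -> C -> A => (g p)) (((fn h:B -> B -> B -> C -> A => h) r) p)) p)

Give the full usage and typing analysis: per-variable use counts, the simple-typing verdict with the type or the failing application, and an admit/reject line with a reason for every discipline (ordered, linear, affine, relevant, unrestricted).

use counts: r: 1, p: 3, g (bound): 1, h (bound): 1
left-to-right use order: g, p, h, r, p, p
typing: the term checks, with type C -> A
ordered: ✗ — repeated use of p ×3
linear: ✗ — repeated use of p ×3
affine: ✗ — repeated use of p ×3
relevant: ✓ — at least one use each (r, p, g, h)
unrestricted: ✓ — typability at C -> A is all that's needed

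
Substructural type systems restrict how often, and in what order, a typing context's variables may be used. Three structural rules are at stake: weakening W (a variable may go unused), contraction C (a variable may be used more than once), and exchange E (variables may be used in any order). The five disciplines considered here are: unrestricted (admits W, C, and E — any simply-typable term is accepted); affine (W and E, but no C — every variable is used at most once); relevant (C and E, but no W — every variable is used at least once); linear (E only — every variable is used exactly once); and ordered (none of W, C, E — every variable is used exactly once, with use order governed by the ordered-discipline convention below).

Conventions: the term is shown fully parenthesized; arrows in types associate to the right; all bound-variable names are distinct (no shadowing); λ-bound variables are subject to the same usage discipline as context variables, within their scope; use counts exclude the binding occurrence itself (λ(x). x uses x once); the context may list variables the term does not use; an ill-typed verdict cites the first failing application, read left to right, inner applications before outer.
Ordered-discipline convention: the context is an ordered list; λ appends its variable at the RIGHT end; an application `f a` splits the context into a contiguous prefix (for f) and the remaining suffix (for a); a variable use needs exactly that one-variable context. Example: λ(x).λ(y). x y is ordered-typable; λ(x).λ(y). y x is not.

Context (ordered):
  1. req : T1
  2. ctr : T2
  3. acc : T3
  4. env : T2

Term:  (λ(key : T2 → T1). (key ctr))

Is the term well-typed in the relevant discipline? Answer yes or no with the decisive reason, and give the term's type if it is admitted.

no — req, acc, env never used (weakening)
counts: req=0, ctr=1, acc=0, env=0, key (λ-bound)=1
left-to-right use order: key, ctr
typing: well-typed — term : (T2 → T1) → T1
per-discipline verdicts: ordered ✗ · linear ✗ · affine ✓ · relevant ✗ · unrestricted ✓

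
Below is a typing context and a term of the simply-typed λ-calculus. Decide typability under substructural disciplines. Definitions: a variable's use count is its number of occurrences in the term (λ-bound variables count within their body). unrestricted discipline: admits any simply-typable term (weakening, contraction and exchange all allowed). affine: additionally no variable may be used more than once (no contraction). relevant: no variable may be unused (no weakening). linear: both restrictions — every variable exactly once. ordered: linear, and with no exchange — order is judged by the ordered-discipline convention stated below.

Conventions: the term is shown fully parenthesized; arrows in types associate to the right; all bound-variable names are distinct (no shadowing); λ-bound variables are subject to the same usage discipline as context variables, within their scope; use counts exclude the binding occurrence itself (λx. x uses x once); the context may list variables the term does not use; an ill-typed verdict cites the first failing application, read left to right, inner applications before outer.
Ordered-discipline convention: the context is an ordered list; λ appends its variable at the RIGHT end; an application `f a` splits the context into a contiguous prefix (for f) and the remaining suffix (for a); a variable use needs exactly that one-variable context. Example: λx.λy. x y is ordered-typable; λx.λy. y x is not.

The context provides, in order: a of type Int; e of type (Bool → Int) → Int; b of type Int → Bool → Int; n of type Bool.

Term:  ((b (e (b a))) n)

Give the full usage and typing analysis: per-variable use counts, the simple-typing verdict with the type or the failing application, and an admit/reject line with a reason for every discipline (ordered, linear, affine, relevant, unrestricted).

use counts: a: 1×; e: 1×; b: 2×; n: 1×
uses in reading order: b, e, b, a, n
typing: ✓ — Int
ordered ✗ (b ×2 used more than once (contraction))
linear ✗ (b ×2 used more than once (contraction))
affine ✗ (b ×2 used more than once (contraction))
relevant ✓ (at least one use each (a, e, b, n))
unrestricted ✓ (simply typable at Int; W, C, E all held)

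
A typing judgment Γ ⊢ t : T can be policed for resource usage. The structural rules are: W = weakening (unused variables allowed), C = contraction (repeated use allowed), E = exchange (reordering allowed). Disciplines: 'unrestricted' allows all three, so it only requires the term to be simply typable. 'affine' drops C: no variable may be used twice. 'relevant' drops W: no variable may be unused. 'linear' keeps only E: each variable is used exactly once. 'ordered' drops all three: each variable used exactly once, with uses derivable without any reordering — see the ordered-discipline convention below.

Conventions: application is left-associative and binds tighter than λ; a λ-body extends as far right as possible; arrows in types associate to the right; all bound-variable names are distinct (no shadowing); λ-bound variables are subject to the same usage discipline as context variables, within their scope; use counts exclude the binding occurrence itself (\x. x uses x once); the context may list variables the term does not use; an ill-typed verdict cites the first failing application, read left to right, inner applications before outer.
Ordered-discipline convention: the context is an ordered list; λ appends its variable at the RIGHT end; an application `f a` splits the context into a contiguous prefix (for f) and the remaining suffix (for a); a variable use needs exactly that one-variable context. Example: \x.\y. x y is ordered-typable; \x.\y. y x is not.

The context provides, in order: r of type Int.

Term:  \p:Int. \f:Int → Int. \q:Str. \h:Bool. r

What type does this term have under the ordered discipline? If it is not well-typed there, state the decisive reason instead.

not well-typed under ordered — unused: p, f, q, h — weakening required
variable uses: r: 1×, p (bound): 0×, f (bound): 0×, q (bound): 0×, h (bound): 0×
order of uses: r
typing: the term checks, with type Int → (Int → Int) → Str → Bool → Int
across the five disciplines: ordered ✗ · linear ✗ · affine ✓ · relevant ✗ · unrestricted ✓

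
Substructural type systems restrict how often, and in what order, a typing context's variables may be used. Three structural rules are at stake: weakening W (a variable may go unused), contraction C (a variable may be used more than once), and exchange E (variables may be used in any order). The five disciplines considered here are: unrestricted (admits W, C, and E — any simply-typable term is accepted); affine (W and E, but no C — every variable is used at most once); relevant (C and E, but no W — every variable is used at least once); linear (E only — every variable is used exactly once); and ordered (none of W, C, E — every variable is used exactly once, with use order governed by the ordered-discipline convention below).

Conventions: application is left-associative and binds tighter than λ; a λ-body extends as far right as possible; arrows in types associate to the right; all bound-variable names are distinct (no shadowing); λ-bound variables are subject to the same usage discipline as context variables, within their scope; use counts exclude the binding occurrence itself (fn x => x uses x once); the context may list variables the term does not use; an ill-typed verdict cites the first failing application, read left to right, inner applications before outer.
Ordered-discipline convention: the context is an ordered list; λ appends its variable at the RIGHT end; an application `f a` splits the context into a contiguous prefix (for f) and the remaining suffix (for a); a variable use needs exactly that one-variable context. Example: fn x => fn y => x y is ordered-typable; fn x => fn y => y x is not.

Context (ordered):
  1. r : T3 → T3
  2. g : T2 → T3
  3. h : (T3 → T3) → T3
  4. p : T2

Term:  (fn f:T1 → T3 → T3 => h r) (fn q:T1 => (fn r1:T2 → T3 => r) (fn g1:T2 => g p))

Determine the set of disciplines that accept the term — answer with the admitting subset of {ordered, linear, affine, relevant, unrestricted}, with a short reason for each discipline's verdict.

admitting disciplines: unrestricted
use counts: r: 2×, g: 1×, h: 1×, p: 1×, f (bound): 0×, q (bound): 0×, r1 (bound): 0×, g1 (bound): 0×
order of uses: h, r, r, g, p
typing: well-typed at T3
ordered: ✗ — r ×2 used more than once (contraction); f, q, r1, g1 left unused
linear: ✗ — r ×2 used more than once (contraction); f, q, r1, g1 left unused
affine: ✗ — r ×2 used more than once (contraction)
relevant: ✗ — f, q, r1, g1 left unused
unrestricted: ✓ — type-checks (T3) and nothing is barred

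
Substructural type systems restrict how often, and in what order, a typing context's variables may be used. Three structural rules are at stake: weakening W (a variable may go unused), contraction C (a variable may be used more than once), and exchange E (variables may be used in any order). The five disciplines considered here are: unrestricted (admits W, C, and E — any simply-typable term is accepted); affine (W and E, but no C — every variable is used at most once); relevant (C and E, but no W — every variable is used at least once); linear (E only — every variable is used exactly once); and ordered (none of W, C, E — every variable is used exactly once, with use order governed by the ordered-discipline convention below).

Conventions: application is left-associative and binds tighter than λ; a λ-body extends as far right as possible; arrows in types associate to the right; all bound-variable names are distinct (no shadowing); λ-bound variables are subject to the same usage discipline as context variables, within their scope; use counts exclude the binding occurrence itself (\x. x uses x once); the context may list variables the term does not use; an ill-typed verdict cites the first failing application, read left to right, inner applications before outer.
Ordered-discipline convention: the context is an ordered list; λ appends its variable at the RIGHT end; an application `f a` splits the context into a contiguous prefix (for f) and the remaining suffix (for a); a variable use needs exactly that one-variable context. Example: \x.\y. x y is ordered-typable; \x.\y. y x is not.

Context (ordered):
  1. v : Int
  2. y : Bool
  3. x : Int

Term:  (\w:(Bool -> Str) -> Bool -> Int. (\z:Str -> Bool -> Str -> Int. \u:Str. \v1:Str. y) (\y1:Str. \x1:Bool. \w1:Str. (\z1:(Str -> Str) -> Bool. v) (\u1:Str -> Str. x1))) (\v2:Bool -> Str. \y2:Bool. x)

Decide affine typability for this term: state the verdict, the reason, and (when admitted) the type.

yes — none of v, y, x, w, z, u, v1, y1, x1, w1, z1, u1, v2, y2 used more than once; term : Str -> Str -> Bool
use counts: v ×1, y ×1, x ×1, w (bound) ×0, z (bound) ×0, u (bound) ×0, v1 (bound) ×0, y1 (bound) ×0, x1 (bound) ×1, w1 (bound) ×0, z1 (bound) ×0, u1 (bound) ×0, v2 (bound) ×0, y2 (bound) ×0
left-to-right use order: y, v, x1, x
typing: well-typed at Str -> Str -> Bool
all disciplines: ordered ✗; linear ✗; affine ✓; relevant ✗; unrestricted ✓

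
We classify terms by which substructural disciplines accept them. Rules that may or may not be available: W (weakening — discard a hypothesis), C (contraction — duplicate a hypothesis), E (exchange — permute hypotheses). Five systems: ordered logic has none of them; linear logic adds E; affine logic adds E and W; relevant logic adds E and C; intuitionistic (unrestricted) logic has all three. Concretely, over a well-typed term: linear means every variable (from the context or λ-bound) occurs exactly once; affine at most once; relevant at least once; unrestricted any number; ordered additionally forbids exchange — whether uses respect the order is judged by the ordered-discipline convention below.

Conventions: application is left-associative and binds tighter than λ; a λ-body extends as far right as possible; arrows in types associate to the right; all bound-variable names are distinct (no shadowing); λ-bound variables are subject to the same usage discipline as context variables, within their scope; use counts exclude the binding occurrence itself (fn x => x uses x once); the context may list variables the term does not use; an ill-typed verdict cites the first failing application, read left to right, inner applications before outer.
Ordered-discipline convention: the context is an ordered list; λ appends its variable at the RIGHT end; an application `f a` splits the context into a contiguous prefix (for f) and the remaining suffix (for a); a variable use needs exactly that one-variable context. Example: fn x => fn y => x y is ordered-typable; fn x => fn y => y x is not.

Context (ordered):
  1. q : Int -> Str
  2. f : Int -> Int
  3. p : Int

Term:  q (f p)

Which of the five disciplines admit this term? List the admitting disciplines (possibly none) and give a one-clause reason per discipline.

admitting disciplines: ordered, linear, affine, relevant, unrestricted
usage: q=1; f=1; p=1
uses in reading order: q, f, p
typing: the term checks, with type Str
ordered ✓ (one use each (q, f, p); ordered split holds)
linear ✓ (q, f, p: one use apiece)
affine ✓ (no duplicate uses among q, f, p)
relevant ✓ (every one of q, f, p appears)
unrestricted ✓ (typability at Str is all that's needed)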